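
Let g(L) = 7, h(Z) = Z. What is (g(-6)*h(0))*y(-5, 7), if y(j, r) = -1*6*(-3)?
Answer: 0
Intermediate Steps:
y(j, r) = 18 (y(j, r) = -6*(-3) = 18)
(g(-6)*h(0))*y(-5, 7) = (7*0)*18 = 0*18 = 0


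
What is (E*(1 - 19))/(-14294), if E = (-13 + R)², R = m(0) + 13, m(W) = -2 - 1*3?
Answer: 225/7147 ≈ 0.031482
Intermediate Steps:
m(W) = -5 (m(W) = -2 - 3 = -5)
R = 8 (R = -5 + 13 = 8)
E = 25 (E = (-13 + 8)² = (-5)² = 25)
(E*(1 - 19))/(-14294) = (25*(1 - 19))/(-14294) = (25*(-18))*(-1/14294) = -450*(-1/14294) = 225/7147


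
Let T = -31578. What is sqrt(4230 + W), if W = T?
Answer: 2*I*sqrt(6837) ≈ 165.37*I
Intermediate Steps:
W = -31578
sqrt(4230 + W) = sqrt(4230 - 31578) = sqrt(-27348) = 2*I*sqrt(6837)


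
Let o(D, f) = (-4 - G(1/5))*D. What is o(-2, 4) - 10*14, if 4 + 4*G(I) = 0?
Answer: -134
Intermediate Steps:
G(I) = -1 (G(I) = -1 + (¼)*0 = -1 + 0 = -1)
o(D, f) = -3*D (o(D, f) = (-4 - 1*(-1))*D = (-4 + 1)*D = -3*D)
o(-2, 4) - 10*14 = -3*(-2) - 10*14 = 6 - 140 = -134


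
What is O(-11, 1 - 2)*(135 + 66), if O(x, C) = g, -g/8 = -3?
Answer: 4824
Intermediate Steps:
g = 24 (g = -8*(-3) = 24)
O(x, C) = 24
O(-11, 1 - 2)*(135 + 66) = 24*(135 + 66) = 24*201 = 4824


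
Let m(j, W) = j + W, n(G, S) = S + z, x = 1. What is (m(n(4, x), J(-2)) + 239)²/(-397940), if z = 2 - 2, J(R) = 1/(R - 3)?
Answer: -1437601/9948500 ≈ -0.14450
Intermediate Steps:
J(R) = 1/(-3 + R)
z = 0
n(G, S) = S (n(G, S) = S + 0 = S)
m(j, W) = W + j
(m(n(4, x), J(-2)) + 239)²/(-397940) = ((1/(-3 - 2) + 1) + 239)²/(-397940) = ((1/(-5) + 1) + 239)²*(-1/397940) = ((-⅕ + 1) + 239)²*(-1/397940) = (⅘ + 239)²*(-1/397940) = (1199/5)²*(-1/397940) = (1437601/25)*(-1/397940) = -1437601/9948500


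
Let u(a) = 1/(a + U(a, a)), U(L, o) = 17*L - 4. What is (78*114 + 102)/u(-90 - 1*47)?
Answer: -22215180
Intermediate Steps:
U(L, o) = -4 + 17*L
u(a) = 1/(-4 + 18*a) (u(a) = 1/(a + (-4 + 17*a)) = 1/(-4 + 18*a))
(78*114 + 102)/u(-90 - 1*47) = (78*114 + 102)/((1/(2*(-2 + 9*(-90 - 1*47))))) = (8892 + 102)/((1/(2*(-2 + 9*(-90 - 47))))) = 8994/((1/(2*(-2 + 9*(-137))))) = 8994/((1/(2*(-2 - 1233)))) = 8994/(((½)/(-1235))) = 8994/(((½)*(-1/1235))) = 8994/(-1/2470) = 8994*(-2470) = -22215180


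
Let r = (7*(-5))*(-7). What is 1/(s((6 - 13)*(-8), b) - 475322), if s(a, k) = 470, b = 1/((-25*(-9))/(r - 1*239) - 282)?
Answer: -1/474852 ≈ -2.1059e-6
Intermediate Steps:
r = 245 (r = -35*(-7) = 245)
b = -2/489 (b = 1/((-25*(-9))/(245 - 1*239) - 282) = 1/(225/(245 - 239) - 282) = 1/(225/6 - 282) = 1/(225*(⅙) - 282) = 1/(75/2 - 282) = 1/(-489/2) = -2/489 ≈ -0.0040900)
1/(s((6 - 13)*(-8), b) - 475322) = 1/(470 - 475322) = 1/(-474852) = -1/474852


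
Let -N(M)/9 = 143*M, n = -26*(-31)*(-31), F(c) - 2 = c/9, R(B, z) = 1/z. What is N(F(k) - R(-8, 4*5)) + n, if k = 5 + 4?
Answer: -575653/20 ≈ -28783.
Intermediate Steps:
k = 9
F(c) = 2 + c/9
n = -24986 (n = 806*(-31) = -24986)
N(M) = -1287*M
N(F(k) - R(-8, 4*5)) + n = -1287*((2 + (⅑)*9) - 1/(4*5)) - 24986 = -1287*((2 + 1) - 1/20) - 24986 = -1287*(3 - 1*1/20) - 24986 = -1287*(3 - 1/20) - 24986 = -1287*59/20 - 24986 = -75933/20 - 24986 = -575653/20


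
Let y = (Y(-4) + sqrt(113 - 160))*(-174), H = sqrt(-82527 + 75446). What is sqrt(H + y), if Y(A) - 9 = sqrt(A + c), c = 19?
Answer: sqrt(-1566 - 174*sqrt(15) + I*sqrt(7081) - 174*I*sqrt(47)) ≈ 11.388 - 48.678*I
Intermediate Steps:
Y(A) = 9 + sqrt(19 + A) (Y(A) = 9 + sqrt(A + 19) = 9 + sqrt(19 + A))
H = I*sqrt(7081) (H = sqrt(-7081) = I*sqrt(7081) ≈ 84.149*I)
y = -1566 - 174*sqrt(15) - 174*I*sqrt(47) (y = ((9 + sqrt(19 - 4)) + sqrt(113 - 160))*(-174) = ((9 + sqrt(15)) + sqrt(-47))*(-174) = ((9 + sqrt(15)) + I*sqrt(47))*(-174) = (9 + sqrt(15) + I*sqrt(47))*(-174) = -1566 - 174*sqrt(15) - 174*I*sqrt(47) ≈ -2239.9 - 1192.9*I)
sqrt(H + y) = sqrt(I*sqrt(7081) + (-1566 - 174*sqrt(15) - 174*I*sqrt(47))) = sqrt(-1566 - 174*sqrt(15) + I*sqrt(7081) - 174*I*sqrt(47))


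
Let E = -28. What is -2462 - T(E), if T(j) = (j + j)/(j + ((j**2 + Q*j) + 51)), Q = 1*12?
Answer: -1159546/471 ≈ -2461.9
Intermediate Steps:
Q = 12
T(j) = 2*j/(51 + j**2 + 13*j) (T(j) = (j + j)/(j + ((j**2 + 12*j) + 51)) = (2*j)/(j + (51 + j**2 + 12*j)) = (2*j)/(51 + j**2 + 13*j) = 2*j/(51 + j**2 + 13*j))
-2462 - T(E) = -2462 - 2*(-28)/(51 + (-28)**2 + 13*(-28)) = -2462 - 2*(-28)/(51 + 784 - 364) = -2462 - 2*(-28)/471 = -2462 - 1*(-56/471) = -2462 + 56/471 = -1159546/471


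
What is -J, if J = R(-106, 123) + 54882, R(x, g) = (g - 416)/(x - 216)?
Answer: -17672297/322 ≈ -54883.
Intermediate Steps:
R(x, g) = (-416 + g)/(-216 + x)
J = 17672297/322 (J = (-416 + 123)/(-216 - 106) + 54882 = -293/(-322) + 54882 = -1/322*(-293) + 54882 = 293/322 + 54882 = 17672297/322 ≈ 54883.)
-J = -1*17672297/322 = -17672297/322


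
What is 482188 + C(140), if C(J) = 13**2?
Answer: 482357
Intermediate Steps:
C(J) = 169
482188 + C(140) = 482188 + 169 = 482357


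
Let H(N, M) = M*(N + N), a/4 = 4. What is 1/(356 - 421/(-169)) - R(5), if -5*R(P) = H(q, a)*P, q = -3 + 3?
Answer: 169/60585 ≈ 0.0027895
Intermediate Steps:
q = 0
a = 16 (a = 4*4 = 16)
H(N, M) = 2*M*N (H(N, M) = M*(2*N) = 2*M*N)
R(P) = 0 (R(P) = -2*16*0*P/5 = -0*P = -1/5*0 = 0)
1/(356 - 421/(-169)) - R(5) = 1/(356 - 421/(-169)) - 1*0 = 1/(356 - 421*(-1/169)) + 0 = 1/(356 + 421/169) + 0 = 1/(60585/169) + 0 = 169/60585 + 0 = 169/60585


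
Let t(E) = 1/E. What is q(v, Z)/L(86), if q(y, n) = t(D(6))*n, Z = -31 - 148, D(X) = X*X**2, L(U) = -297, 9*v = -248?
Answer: 179/64152 ≈ 0.0027902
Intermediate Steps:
v = -248/9 (v = (1/9)*(-248) = -248/9 ≈ -27.556)
D(X) = X**3
Z = -179
q(y, n) = n/216 (q(y, n) = n/(6**3) = n/216)
q(v, Z)/L(86) = ((1/216)*(-179))/(-297) = -179/216*(-1/297) = 179/64152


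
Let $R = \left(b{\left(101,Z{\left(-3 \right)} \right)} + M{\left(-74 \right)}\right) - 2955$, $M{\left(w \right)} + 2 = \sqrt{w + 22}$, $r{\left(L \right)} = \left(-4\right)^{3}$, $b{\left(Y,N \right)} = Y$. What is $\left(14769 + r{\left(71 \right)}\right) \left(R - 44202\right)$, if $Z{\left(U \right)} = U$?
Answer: $-691987890 + 29410 i \sqrt{13} \approx -6.9199 \cdot 10^{8} + 1.0604 \cdot 10^{5} i$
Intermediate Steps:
$r{\left(L \right)} = -64$
$M{\left(w \right)} = -2 + \sqrt{22 + w}$ ($M{\left(w \right)} = -2 + \sqrt{w + 22} = -2 + \sqrt{22 + w}$)
$R = -2856 + 2 i \sqrt{13}$ ($R = \left(101 - \left(2 - \sqrt{22 - 74}\right)\right) - 2955 = \left(101 - \left(2 - \sqrt{-52}\right)\right) - 2955 = \left(101 - \left(2 - 2 i \sqrt{13}\right)\right) - 2955 = \left(99 + 2 i \sqrt{13}\right) - 2955 = -2856 + 2 i \sqrt{13} \approx -2856.0 + 7.2111 i$)
$\left(14769 + r{\left(71 \right)}\right) \left(R - 44202\right) = \left(14769 - 64\right) \left(\left(-2856 + 2 i \sqrt{13}\right) - 44202\right) = 14705 \left(-47058 + 2 i \sqrt{13}\right) = -691987890 + 29410 i \sqrt{13}$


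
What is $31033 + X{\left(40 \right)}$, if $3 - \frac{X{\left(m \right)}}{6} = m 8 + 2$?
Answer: $29119$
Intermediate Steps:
$X{\left(m \right)} = 6 - 48 m$ ($X{\left(m \right)} = 18 - 6 \left(m 8 + 2\right) = 18 - 6 \left(8 m + 2\right) = 18 - 6 \left(2 + 8 m\right) = 18 - \left(12 + 48 m\right) = 6 - 48 m$)
$31033 + X{\left(40 \right)} = 31033 + \left(6 - 1920\right) = 31033 - 1914 = 29119$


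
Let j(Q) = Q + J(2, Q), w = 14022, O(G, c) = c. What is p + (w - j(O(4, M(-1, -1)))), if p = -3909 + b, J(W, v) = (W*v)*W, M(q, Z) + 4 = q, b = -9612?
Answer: 526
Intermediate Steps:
M(q, Z) = -4 + q
J(W, v) = v*W²
p = -13521 (p = -3909 - 9612 = -13521)
j(Q) = 5*Q (j(Q) = Q + Q*2² = Q + Q*4 = Q + 4*Q = 5*Q)
p + (w - j(O(4, M(-1, -1)))) = -13521 + (14022 - 5*(-4 - 1)) = -13521 + (14022 - 5*(-5)) = -13521 + (14022 - 1*(-25)) = -13521 + (14022 + 25) = -13521 + 14047 = 526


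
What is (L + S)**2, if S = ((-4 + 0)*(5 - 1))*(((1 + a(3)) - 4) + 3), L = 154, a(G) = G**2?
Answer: 100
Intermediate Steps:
S = -144 (S = ((-4 + 0)*(5 - 1))*(((1 + 3**2) - 4) + 3) = (-4*4)*(((1 + 9) - 4) + 3) = -16*((10 - 4) + 3) = -16*(6 + 3) = -16*9 = -144)
(L + S)**2 = (154 - 144)**2 = 10**2 = 100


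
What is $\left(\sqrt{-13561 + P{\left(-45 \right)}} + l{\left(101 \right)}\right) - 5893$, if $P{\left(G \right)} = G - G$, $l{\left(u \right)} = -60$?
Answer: $-5953 + i \sqrt{13561} \approx -5953.0 + 116.45 i$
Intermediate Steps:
$P{\left(G \right)} = 0$
$\left(\sqrt{-13561 + P{\left(-45 \right)}} + l{\left(101 \right)}\right) - 5893 = \left(\sqrt{-13561 + 0} - 60\right) - 5893 = \left(\sqrt{-13561} - 60\right) - 5893 = \left(i \sqrt{13561} - 60\right) - 5893 = \left(-60 + i \sqrt{13561}\right) - 5893 = -5953 + i \sqrt{13561}$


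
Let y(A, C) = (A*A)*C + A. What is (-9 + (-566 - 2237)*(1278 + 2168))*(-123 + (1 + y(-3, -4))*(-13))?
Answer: -3583543537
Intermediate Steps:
y(A, C) = A + C*A² (y(A, C) = A²*C + A = C*A² + A = A + C*A²)
(-9 + (-566 - 2237)*(1278 + 2168))*(-123 + (1 + y(-3, -4))*(-13)) = (-9 + (-566 - 2237)*(1278 + 2168))*(-123 + (1 - 3*(1 - 3*(-4)))*(-13)) = (-9 - 2803*3446)*(-123 + (1 - 3*(1 + 12))*(-13)) = (-9 - 9659138)*(-123 + (1 - 3*13)*(-13)) = -9659147*(-123 + (1 - 39)*(-13)) = -9659147*(-123 - 38*(-13)) = -9659147*(-123 + 494) = -9659147*371 = -3583543537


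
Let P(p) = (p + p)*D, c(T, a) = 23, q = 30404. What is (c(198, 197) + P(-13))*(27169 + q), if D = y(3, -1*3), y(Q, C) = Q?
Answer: -3166515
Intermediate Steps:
D = 3
P(p) = 6*p (P(p) = (p + p)*3 = (2*p)*3 = 6*p)
(c(198, 197) + P(-13))*(27169 + q) = (23 + 6*(-13))*(27169 + 30404) = (23 - 78)*57573 = -55*57573 = -3166515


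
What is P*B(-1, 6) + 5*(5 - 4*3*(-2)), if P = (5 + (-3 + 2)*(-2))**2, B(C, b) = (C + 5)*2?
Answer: 537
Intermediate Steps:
B(C, b) = 10 + 2*C (B(C, b) = (5 + C)*2 = 10 + 2*C)
P = 49 (P = (5 - 1*(-2))**2 = (5 + 2)**2 = 7**2 = 49)
P*B(-1, 6) + 5*(5 - 4*3*(-2)) = 49*(10 + 2*(-1)) + 5*(5 - 4*3*(-2)) = 49*(10 - 2) + 5*(5 - 12*(-2)) = 49*8 + 5*(5 + 24) = 392 + 5*29 = 392 + 145 = 537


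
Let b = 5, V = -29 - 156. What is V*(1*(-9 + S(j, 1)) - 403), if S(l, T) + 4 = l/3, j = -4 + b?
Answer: 230695/3 ≈ 76898.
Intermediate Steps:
V = -185
j = 1 (j = -4 + 5 = 1)
S(l, T) = -4 + l/3
V*(1*(-9 + S(j, 1)) - 403) = -185*(1*(-9 + (-4 + (⅓)*1)) - 403) = -185*(1*(-9 + (-4 + ⅓)) - 403) = -185*(1*(-9 - 11/3) - 403) = -185*(1*(-38/3) - 403) = -185*(-38/3 - 403) = -185*(-1247/3) = 230695/3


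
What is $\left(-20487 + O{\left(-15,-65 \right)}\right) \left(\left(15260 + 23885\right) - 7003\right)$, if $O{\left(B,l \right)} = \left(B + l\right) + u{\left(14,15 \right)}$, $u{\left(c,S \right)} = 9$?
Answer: $-660775236$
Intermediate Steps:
$O{\left(B,l \right)} = 9 + B + l$ ($O{\left(B,l \right)} = \left(B + l\right) + 9 = 9 + B + l$)
$\left(-20487 + O{\left(-15,-65 \right)}\right) \left(\left(15260 + 23885\right) - 7003\right) = \left(-20487 - 71\right) \left(\left(15260 + 23885\right) - 7003\right) = \left(-20487 - 71\right) \left(39145 - 7003\right) = \left(-20558\right) 32142 = -660775236$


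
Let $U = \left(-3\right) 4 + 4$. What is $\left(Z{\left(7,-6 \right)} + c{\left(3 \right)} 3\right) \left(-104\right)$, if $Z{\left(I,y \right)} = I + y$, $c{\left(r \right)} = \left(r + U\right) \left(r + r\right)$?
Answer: $9256$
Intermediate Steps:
$U = -8$ ($U = -12 + 4 = -8$)
$c{\left(r \right)} = 2 r \left(-8 + r\right)$ ($c{\left(r \right)} = \left(r - 8\right) \left(r + r\right) = \left(-8 + r\right) 2 r = 2 r \left(-8 + r\right)$)
$\left(Z{\left(7,-6 \right)} + c{\left(3 \right)} 3\right) \left(-104\right) = \left(\left(7 - 6\right) + 2 \cdot 3 \left(-8 + 3\right) 3\right) \left(-104\right) = \left(1 + 2 \cdot 3 \left(-5\right) 3\right) \left(-104\right) = \left(1 - 90\right) \left(-104\right) = \left(-89\right) \left(-104\right) = 9256$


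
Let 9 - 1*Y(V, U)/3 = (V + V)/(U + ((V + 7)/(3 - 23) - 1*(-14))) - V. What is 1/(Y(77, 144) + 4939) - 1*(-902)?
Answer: 3602753835/3994183 ≈ 902.00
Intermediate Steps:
Y(V, U) = 27 + 3*V - 6*V/(273/20 + U - V/20) (Y(V, U) = 27 - 3*((V + V)/(U + ((V + 7)/(3 - 23) - 1*(-14))) - V) = 27 - 3*((2*V)/(U + ((7 + V)/(-20) + 14)) - V) = 27 - 3*((2*V)/(U + ((7 + V)*(-1/20) + 14)) - V) = 27 - 3*((2*V)/(U + ((-7/20 - V/20) + 14)) - V) = 27 - 3*((2*V)/(U + (273/20 - V/20)) - V) = 27 - 3*((2*V)/(273/20 + U - V/20) - V) = 27 - 3*(2*V/(273/20 + U - V/20) - V) = 27 - 3*(-V + 2*V/(273/20 + U - V/20)) = 27 + (3*V - 6*V/(273/20 + U - V/20)) = 27 + 3*V - 6*V/(273/20 + U - V/20))
1/(Y(77, 144) + 4939) - 1*(-902) = 1/(3*(2457 - 1*77² + 180*144 + 224*77 + 20*144*77)/(273 - 1*77 + 20*144) + 4939) - 1*(-902) = 1/(3*(2457 - 1*5929 + 25920 + 17248 + 221760)/(273 - 77 + 2880) + 4939) + 902 = 1/(3*(2457 - 5929 + 25920 + 17248 + 221760)/3076 + 4939) + 902 = 1/(3*(1/3076)*261456 + 4939) + 902 = 1/(196092/769 + 4939) + 902 = 1/(3994183/769) + 902 = 769/3994183 + 902 = 3602753835/3994183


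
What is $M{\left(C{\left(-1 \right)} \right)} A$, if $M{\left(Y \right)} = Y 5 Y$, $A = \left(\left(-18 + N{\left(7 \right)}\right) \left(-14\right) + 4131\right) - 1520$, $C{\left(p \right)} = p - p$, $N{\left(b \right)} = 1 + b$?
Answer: $0$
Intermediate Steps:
$C{\left(p \right)} = 0$
$A = 2751$ ($A = \left(\left(-18 + \left(1 + 7\right)\right) \left(-14\right) + 4131\right) - 1520 = \left(\left(-18 + 8\right) \left(-14\right) + 4131\right) - 1520 = \left(\left(-10\right) \left(-14\right) + 4131\right) - 1520 = \left(140 + 4131\right) - 1520 = 4271 - 1520 = 2751$)
$M{\left(Y \right)} = 5 Y^{2}$ ($M{\left(Y \right)} = 5 Y Y = 5 Y^{2}$)
$M{\left(C{\left(-1 \right)} \right)} A = 5 \cdot 0^{2} \cdot 2751 = 5 \cdot 0 \cdot 2751 = 0 \cdot 2751 = 0$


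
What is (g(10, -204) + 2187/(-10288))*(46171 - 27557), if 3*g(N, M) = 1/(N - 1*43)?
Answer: -2110836907/509256 ≈ -4144.9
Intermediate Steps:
g(N, M) = 1/(3*(-43 + N)) (g(N, M) = 1/(3*(N - 1*43)) = 1/(3*(N - 43)) = 1/(3*(-43 + N)))
(g(10, -204) + 2187/(-10288))*(46171 - 27557) = (1/(3*(-43 + 10)) + 2187/(-10288))*(46171 - 27557) = ((⅓)/(-33) + 2187*(-1/10288))*18614 = ((⅓)*(-1/33) - 2187/10288)*18614 = (-1/99 - 2187/10288)*18614 = -226801/1018512*18614 = -2110836907/509256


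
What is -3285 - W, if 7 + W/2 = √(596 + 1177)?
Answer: -3271 - 6*√197 ≈ -3355.2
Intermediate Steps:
W = -14 + 6*√197 (W = -14 + 2*√(596 + 1177) = -14 + 2*√1773 = -14 + 2*(3*√197) = -14 + 6*√197 ≈ 70.214)
-3285 - W = -3285 - (-14 + 6*√197) = -3285 + (14 - 6*√197) = -3271 - 6*√197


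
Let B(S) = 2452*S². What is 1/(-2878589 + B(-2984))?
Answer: 1/21830357123 ≈ 4.5808e-11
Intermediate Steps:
1/(-2878589 + B(-2984)) = 1/(-2878589 + 2452*(-2984)²) = 1/(-2878589 + 2452*8904256) = 1/(-2878589 + 21833235712) = 1/21830357123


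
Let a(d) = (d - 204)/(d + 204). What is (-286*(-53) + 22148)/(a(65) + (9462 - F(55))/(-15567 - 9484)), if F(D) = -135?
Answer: -125697325507/3031841 ≈ -41459.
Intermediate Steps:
a(d) = (-204 + d)/(204 + d)
(-286*(-53) + 22148)/(a(65) + (9462 - F(55))/(-15567 - 9484)) = (-286*(-53) + 22148)/((-204 + 65)/(204 + 65) + (9462 - 1*(-135))/(-15567 - 9484)) = (15158 + 22148)/(-139/269 + (9462 + 135)/(-25051)) = 37306/((1/269)*(-139) + 9597*(-1/25051)) = 37306/(-139/269 - 9597/25051) = 37306/(-6063682/6738719) = 37306*(-6738719/6063682) = -125697325507/3031841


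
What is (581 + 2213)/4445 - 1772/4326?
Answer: 2368/10815 ≈ 0.21896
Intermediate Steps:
(581 + 2213)/4445 - 1772/4326 = 2794*(1/4445) - 1772*1/4326 = 22/35 - 886/2163 = 2368/10815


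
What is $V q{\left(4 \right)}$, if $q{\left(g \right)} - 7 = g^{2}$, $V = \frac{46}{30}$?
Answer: $\frac{529}{15} \approx 35.267$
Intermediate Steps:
$V = \frac{23}{15}$ ($V = 46 \cdot \frac{1}{30} = \frac{23}{15} \approx 1.5333$)
$q{\left(g \right)} = 7 + g^{2}$
$V q{\left(4 \right)} = \frac{23 \left(7 + 4^{2}\right)}{15} = \frac{23 \left(7 + 16\right)}{15} = \frac{23}{15} \cdot 23 = \frac{529}{15}$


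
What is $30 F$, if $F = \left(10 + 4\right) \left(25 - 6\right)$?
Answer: $7980$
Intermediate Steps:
$F = 266$ ($F = 14 \cdot 19 = 266$)
$30 F = 30 \cdot 266 = 7980$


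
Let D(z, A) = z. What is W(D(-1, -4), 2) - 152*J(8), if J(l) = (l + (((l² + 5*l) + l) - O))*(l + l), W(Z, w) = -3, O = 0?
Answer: -291843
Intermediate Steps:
J(l) = 2*l*(l² + 7*l) (J(l) = (l + (((l² + 5*l) + l) - 1*0))*(l + l) = (l + ((l² + 6*l) + 0))*(2*l) = (l + (l² + 6*l))*(2*l) = (l² + 7*l)*(2*l) = 2*l*(l² + 7*l))
W(D(-1, -4), 2) - 152*J(8) = -3 - 304*8²*(7 + 8) = -3 - 304*64*15 = -3 - 152*1920 = -3 - 291840 = -291843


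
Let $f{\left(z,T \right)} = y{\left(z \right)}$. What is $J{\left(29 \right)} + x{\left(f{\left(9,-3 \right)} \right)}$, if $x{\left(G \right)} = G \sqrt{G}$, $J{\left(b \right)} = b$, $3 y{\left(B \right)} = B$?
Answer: $29 + 3 \sqrt{3} \approx 34.196$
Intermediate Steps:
$y{\left(B \right)} = \frac{B}{3}$
$f{\left(z,T \right)} = \frac{z}{3}$
$x{\left(G \right)} = G^{\frac{3}{2}}$
$J{\left(29 \right)} + x{\left(f{\left(9,-3 \right)} \right)} = 29 + \left(\frac{1}{3} \cdot 9\right)^{\frac{3}{2}} = 29 + 3^{\frac{3}{2}} = 29 + 3 \sqrt{3}$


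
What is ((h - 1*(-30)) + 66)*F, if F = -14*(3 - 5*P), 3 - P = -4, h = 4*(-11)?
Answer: 23296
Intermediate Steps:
h = -44
P = 7 (P = 3 - 1*(-4) = 3 + 4 = 7)
F = 448 (F = -14*(3 - 5*7) = -14*(3 - 35) = -14*(-32) = 448)
((h - 1*(-30)) + 66)*F = ((-44 - 1*(-30)) + 66)*448 = ((-44 + 30) + 66)*448 = (-14 + 66)*448 = 52*448 = 23296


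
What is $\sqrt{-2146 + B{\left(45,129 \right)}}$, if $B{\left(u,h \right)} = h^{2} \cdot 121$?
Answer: $\sqrt{2011415} \approx 1418.2$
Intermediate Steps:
$B{\left(u,h \right)} = 121 h^{2}$
$\sqrt{-2146 + B{\left(45,129 \right)}} = \sqrt{-2146 + 121 \cdot 129^{2}} = \sqrt{-2146 + 121 \cdot 16641} = \sqrt{-2146 + 2013561} = \sqrt{2011415}$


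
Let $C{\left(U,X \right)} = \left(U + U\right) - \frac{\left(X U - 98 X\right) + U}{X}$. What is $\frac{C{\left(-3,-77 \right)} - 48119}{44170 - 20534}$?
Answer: $- \frac{3697851}{1819972} \approx -2.0318$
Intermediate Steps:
$C{\left(U,X \right)} = 2 U - \frac{U - 98 X + U X}{X}$ ($C{\left(U,X \right)} = 2 U - \frac{\left(U X - 98 X\right) + U}{X} = 2 U - \frac{\left(- 98 X + U X\right) + U}{X} = 2 U - \frac{U - 98 X + U X}{X}$)
$\frac{C{\left(-3,-77 \right)} - 48119}{44170 - 20534} = \frac{\left(98 - 3 - - \frac{3}{-77}\right) - 48119}{44170 - 20534} = \frac{\left(98 - 3 - \left(-3\right) \left(- \frac{1}{77}\right)\right) - 48119}{23636} = \left(\left(98 - 3 - \frac{3}{77}\right) - 48119\right) \frac{1}{23636} = \left(\frac{7312}{77} - 48119\right) \frac{1}{23636} = \left(- \frac{3697851}{77}\right) \frac{1}{23636} = - \frac{3697851}{1819972}$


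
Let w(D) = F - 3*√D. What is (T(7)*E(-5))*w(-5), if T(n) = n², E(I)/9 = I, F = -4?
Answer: 8820 + 6615*I*√5 ≈ 8820.0 + 14792.0*I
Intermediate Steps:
w(D) = -4 - 3*√D
E(I) = 9*I
(T(7)*E(-5))*w(-5) = (7²*(9*(-5)))*(-4 - 3*I*√5) = (49*(-45))*(-4 - 3*I*√5) = -2205*(-4 - 3*I*√5) = 8820 + 6615*I*√5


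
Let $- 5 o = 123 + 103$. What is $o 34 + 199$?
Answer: $- \frac{6689}{5} \approx -1337.8$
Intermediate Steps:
$o = - \frac{226}{5}$ ($o = - \frac{123 + 103}{5} = \left(- \frac{1}{5}\right) 226 = - \frac{226}{5} \approx -45.2$)
$o 34 + 199 = \left(- \frac{226}{5}\right) 34 + 199 = - \frac{7684}{5} + 199 = - \frac{6689}{5}$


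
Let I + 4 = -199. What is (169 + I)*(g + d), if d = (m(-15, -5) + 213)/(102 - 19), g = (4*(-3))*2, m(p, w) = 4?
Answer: 60350/83 ≈ 727.11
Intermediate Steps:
I = -203 (I = -4 - 199 = -203)
g = -24 (g = -12*2 = -24)
d = 217/83 (d = (4 + 213)/(102 - 19) = 217/83 ≈ 2.6145)
(169 + I)*(g + d) = (169 - 203)*(-24 + 217/83) = -34*(-1775/83) = 60350/83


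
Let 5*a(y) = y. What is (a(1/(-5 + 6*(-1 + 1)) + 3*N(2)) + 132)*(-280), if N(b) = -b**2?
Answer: -181384/5 ≈ -36277.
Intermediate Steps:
a(y) = y/5
(a(1/(-5 + 6*(-1 + 1)) + 3*N(2)) + 132)*(-280) = ((1/(-5 + 6*(-1 + 1)) + 3*(-1*2**2))/5 + 132)*(-280) = ((1/(-5 + 6*0) + 3*(-1*4))/5 + 132)*(-280) = ((1/(-5 + 0) + 3*(-4))/5 + 132)*(-280) = ((1/(-5) - 12)/5 + 132)*(-280) = ((-1/5 - 12)/5 + 132)*(-280) = ((1/5)*(-61/5) + 132)*(-280) = (-61/25 + 132)*(-280) = (3239/25)*(-280) = -181384/5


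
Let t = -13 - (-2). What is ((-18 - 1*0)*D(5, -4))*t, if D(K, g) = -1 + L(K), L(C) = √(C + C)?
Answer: -198 + 198*√10 ≈ 428.13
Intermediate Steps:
L(C) = √2*√C (L(C) = √(2*C) = √2*√C)
D(K, g) = -1 + √2*√K
t = -11 (t = -13 - 1*(-2) = -13 + 2 = -11)
((-18 - 1*0)*D(5, -4))*t = ((-18 - 1*0)*(-1 + √2*√5))*(-11) = ((-18 + 0)*(-1 + √10))*(-11) = -18*(-1 + √10)*(-11) = (18 - 18*√10)*(-11) = -198 + 198*√10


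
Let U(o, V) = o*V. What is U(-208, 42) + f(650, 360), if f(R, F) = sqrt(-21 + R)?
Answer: -8736 + sqrt(629) ≈ -8710.9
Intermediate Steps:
U(o, V) = V*o
U(-208, 42) + f(650, 360) = 42*(-208) + sqrt(-21 + 650) = -8736 + sqrt(629)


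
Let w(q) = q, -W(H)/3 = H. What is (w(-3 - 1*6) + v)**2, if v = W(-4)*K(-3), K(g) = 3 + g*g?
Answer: 18225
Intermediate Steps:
W(H) = -3*H
K(g) = 3 + g**2
v = 144 (v = (-3*(-4))*(3 + (-3)**2) = 12*(3 + 9) = 12*12 = 144)
(w(-3 - 1*6) + v)**2 = ((-3 - 1*6) + 144)**2 = ((-3 - 6) + 144)**2 = (-9 + 144)**2 = 135**2 = 18225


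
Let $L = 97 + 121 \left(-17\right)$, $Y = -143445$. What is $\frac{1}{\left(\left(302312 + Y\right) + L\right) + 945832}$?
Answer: $\frac{1}{1102739} \approx 9.0683 \cdot 10^{-7}$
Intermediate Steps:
$L = -1960$ ($L = 97 - 2057 = -1960$)
$\frac{1}{\left(\left(302312 + Y\right) + L\right) + 945832} = \frac{1}{\left(\left(302312 - 143445\right) - 1960\right) + 945832} = \frac{1}{\left(158867 - 1960\right) + 945832} = \frac{1}{156907 + 945832} = \frac{1}{1102739}$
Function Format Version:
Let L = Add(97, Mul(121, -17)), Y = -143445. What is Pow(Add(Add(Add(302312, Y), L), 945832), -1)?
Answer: Rational(1, 1102739) ≈ 9.0683e-7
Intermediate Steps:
L = -1960 (L = Add(97, -2057) = -1960)
Pow(Add(Add(Add(302312, Y), L), 945832), -1) = Pow(Add(Add(Add(302312, -143445), -1960), 945832), -1) = Pow(Add(Add(158867, -1960), 945832), -1) = Pow(Add(156907, 945832), -1) = Pow(1102739, -1) = Rational(1, 1102739)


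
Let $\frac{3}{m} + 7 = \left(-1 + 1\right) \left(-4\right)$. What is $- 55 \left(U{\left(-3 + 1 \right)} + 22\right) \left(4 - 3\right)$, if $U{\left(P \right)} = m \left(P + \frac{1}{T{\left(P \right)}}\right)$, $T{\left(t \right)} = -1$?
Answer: $- \frac{8965}{7} \approx -1280.7$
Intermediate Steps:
$m = - \frac{3}{7}$ ($m = \frac{3}{-7 + \left(-1 + 1\right) \left(-4\right)} = \frac{3}{-7 + 0 \left(-4\right)} = \frac{3}{-7 + 0} = \frac{3}{-7} = 3 \left(- \frac{1}{7}\right) = - \frac{3}{7} \approx -0.42857$)
$U{\left(P \right)} = \frac{3}{7} - \frac{3 P}{7}$ ($U{\left(P \right)} = - \frac{3 \left(P + \frac{1}{-1}\right)}{7} = - \frac{3 \left(P - 1\right)}{7} = - \frac{3 \left(-1 + P\right)}{7} = \frac{3}{7} - \frac{3 P}{7}$)
$- 55 \left(U{\left(-3 + 1 \right)} + 22\right) \left(4 - 3\right) = - 55 \left(\left(\frac{3}{7} - \frac{3 \left(-3 + 1\right)}{7}\right) + 22\right) \left(4 - 3\right) = - 55 \left(\left(\frac{3}{7} - - \frac{6}{7}\right) + 22\right) 1 = - 55 \left(\left(\frac{3}{7} + \frac{6}{7}\right) + 22\right) 1 = - 55 \left(\frac{9}{7} + 22\right) 1 = - 55 \cdot \frac{163}{7} \cdot 1 = \left(-55\right) \frac{163}{7} = - \frac{8965}{7}$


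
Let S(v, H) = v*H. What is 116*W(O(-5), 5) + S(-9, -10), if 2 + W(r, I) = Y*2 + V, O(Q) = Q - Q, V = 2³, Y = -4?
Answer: -142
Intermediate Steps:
S(v, H) = H*v
V = 8
O(Q) = 0
W(r, I) = -2 (W(r, I) = -2 + (-4*2 + 8) = -2 + (-8 + 8) = -2 + 0 = -2)
116*W(O(-5), 5) + S(-9, -10) = 116*(-2) - 10*(-9) = -232 + 90 = -142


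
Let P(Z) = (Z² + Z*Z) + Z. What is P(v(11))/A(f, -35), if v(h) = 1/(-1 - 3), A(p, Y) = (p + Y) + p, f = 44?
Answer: -1/424 ≈ -0.0023585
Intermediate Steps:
A(p, Y) = Y + 2*p (A(p, Y) = (Y + p) + p = Y + 2*p)
v(h) = -¼ (v(h) = 1/(-4) = -¼)
P(Z) = Z + 2*Z² (P(Z) = (Z² + Z²) + Z = 2*Z² + Z = Z + 2*Z²)
P(v(11))/A(f, -35) = (-(1 + 2*(-¼))/4)/(-35 + 2*44) = (-(1 - ½)/4)/(-35 + 88) = -¼*½/53 = -⅛*1/53 = -1/424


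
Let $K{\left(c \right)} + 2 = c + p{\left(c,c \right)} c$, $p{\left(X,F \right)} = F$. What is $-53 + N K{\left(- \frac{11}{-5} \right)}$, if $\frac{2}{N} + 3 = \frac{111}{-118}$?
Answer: $- \frac{215287}{3875} \approx -55.558$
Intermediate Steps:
$N = - \frac{236}{465}$ ($N = \frac{2}{-3 + \frac{111}{-118}} = \frac{2}{-3 + 111 \left(- \frac{1}{118}\right)} = \frac{2}{-3 - \frac{111}{118}} = \frac{2}{- \frac{465}{118}} = 2 \left(- \frac{118}{465}\right) = - \frac{236}{465} \approx -0.50753$)
$K{\left(c \right)} = -2 + c + c^{2}$ ($K{\left(c \right)} = -2 + \left(c + c c\right) = -2 + \left(c + c^{2}\right) = -2 + c + c^{2}$)
$-53 + N K{\left(- \frac{11}{-5} \right)} = -53 - \frac{236 \left(-2 - \frac{11}{-5} + \left(- \frac{11}{-5}\right)^{2}\right)}{465} = -53 - \frac{236 \left(-2 - - \frac{11}{5} + \left(\left(-11\right) \left(- \frac{1}{5}\right)\right)^{2}\right)}{465} = -53 - \frac{236 \left(-2 + \frac{11}{5} + \left(\frac{11}{5}\right)^{2}\right)}{465} = -53 - \frac{236 \left(-2 + \frac{11}{5} + \frac{121}{25}\right)}{465} = -53 - \frac{9912}{3875} = - \frac{215287}{3875}$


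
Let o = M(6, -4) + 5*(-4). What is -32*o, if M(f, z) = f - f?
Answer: 640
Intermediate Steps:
M(f, z) = 0
o = -20 (o = 0 + 5*(-4) = 0 - 20 = -20)
-32*o = -32*(-20) = 640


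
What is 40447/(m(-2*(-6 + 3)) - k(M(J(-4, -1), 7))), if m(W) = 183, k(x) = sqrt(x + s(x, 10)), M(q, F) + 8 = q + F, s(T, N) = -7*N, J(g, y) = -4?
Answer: 2467267/11188 + 202235*I*sqrt(3)/33564 ≈ 220.53 + 10.436*I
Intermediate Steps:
M(q, F) = -8 + F + q (M(q, F) = -8 + (q + F) = -8 + (F + q) = -8 + F + q)
k(x) = sqrt(-70 + x) (k(x) = sqrt(x - 7*10) = sqrt(x - 70) = sqrt(-70 + x))
40447/(m(-2*(-6 + 3)) - k(M(J(-4, -1), 7))) = 40447/(183 - sqrt(-70 + (-8 + 7 - 4))) = 40447/(183 - sqrt(-70 - 5)) = 40447/(183 - sqrt(-75)) = 40447/(183 - 5*I*sqrt(3))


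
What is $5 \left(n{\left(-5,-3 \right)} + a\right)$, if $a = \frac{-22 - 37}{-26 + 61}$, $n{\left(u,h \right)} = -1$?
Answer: $- \frac{94}{7} \approx -13.429$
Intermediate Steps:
$a = - \frac{59}{35} \approx -1.6857$
$5 \left(n{\left(-5,-3 \right)} + a\right) = 5 \left(-1 - \frac{59}{35}\right) = 5 \left(- \frac{94}{35}\right) = - \frac{94}{7}$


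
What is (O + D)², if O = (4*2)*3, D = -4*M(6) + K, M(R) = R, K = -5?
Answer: 25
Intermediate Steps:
D = -29 (D = -4*6 - 5 = -24 - 5 = -29)
O = 24 (O = 8*3 = 24)
(O + D)² = (24 - 29)² = (-5)² = 25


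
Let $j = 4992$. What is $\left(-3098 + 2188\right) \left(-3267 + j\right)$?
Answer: $-1569750$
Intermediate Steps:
$\left(-3098 + 2188\right) \left(-3267 + j\right) = \left(-3098 + 2188\right) \left(-3267 + 4992\right) = \left(-910\right) 1725 = -1569750$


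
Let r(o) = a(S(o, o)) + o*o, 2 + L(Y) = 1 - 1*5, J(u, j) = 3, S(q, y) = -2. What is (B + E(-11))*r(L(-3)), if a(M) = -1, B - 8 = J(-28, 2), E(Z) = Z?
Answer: 0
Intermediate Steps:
L(Y) = -6 (L(Y) = -2 + (1 - 1*5) = -2 + (1 - 5) = -2 - 4 = -6)
B = 11 (B = 8 + 3 = 11)
r(o) = -1 + o**2 (r(o) = -1 + o*o = -1 + o**2)
(B + E(-11))*r(L(-3)) = (11 - 11)*(-1 + (-6)**2) = 0*(-1 + 36) = 0*35 = 0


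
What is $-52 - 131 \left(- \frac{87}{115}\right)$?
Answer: $\frac{5417}{115} \approx 47.104$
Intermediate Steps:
$-52 - 131 \left(- \frac{87}{115}\right) = -52 - 131 \left(\left(-87\right) \frac{1}{115}\right) = -52 - - \frac{11397}{115} = -52 + \frac{11397}{115} = \frac{5417}{115}$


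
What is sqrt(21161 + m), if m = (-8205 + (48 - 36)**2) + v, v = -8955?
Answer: sqrt(4145) ≈ 64.382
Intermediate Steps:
m = -17016 (m = (-8205 + (48 - 36)**2) - 8955 = (-8205 + 12**2) - 8955 = (-8205 + 144) - 8955 = -8061 - 8955 = -17016)
sqrt(21161 + m) = sqrt(21161 - 17016) = sqrt(4145)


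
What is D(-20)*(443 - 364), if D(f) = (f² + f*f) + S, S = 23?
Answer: 65017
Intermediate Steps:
D(f) = 23 + 2*f² (D(f) = (f² + f*f) + 23 = (f² + f²) + 23 = 2*f² + 23 = 23 + 2*f²)
D(-20)*(443 - 364) = (23 + 2*(-20)²)*(443 - 364) = (23 + 2*400)*79 = (23 + 800)*79 = 823*79 = 65017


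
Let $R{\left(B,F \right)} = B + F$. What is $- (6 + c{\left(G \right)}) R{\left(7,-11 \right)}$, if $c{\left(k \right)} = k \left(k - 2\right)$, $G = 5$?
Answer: $84$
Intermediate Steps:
$c{\left(k \right)} = k \left(-2 + k\right)$
$- (6 + c{\left(G \right)}) R{\left(7,-11 \right)} = - (6 + 5 \left(-2 + 5\right)) \left(7 - 11\right) = - (6 + 5 \cdot 3) \left(-4\right) = - (6 + 15) \left(-4\right) = \left(-1\right) 21 \left(-4\right) = \left(-21\right) \left(-4\right) = 84$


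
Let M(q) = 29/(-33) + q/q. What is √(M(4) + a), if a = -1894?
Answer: I*√2062434/33 ≈ 43.519*I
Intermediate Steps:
M(q) = 4/33 (M(q) = 29*(-1/33) + 1 = -29/33 + 1 = 4/33)
√(M(4) + a) = √(4/33 - 1894) = √(-62498/33) = I*√2062434/33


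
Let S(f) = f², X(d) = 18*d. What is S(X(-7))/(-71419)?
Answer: -15876/71419 ≈ -0.22229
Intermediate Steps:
S(X(-7))/(-71419) = (18*(-7))²/(-71419) = (-126)²*(-1/71419) = 15876*(-1/71419) = -15876/71419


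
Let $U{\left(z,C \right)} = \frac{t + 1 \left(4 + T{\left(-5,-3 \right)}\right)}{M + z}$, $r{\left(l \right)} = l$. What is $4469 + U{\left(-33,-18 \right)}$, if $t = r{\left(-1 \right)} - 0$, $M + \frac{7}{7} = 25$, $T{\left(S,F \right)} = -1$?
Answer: $\frac{40219}{9} \approx 4468.8$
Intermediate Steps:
$M = 24$ ($M = -1 + 25 = 24$)
$t = -1$ ($t = -1 - 0 = -1 + 0 = -1$)
$U{\left(z,C \right)} = \frac{2}{24 + z}$ ($U{\left(z,C \right)} = \frac{-1 + 1 \left(4 - 1\right)}{24 + z} = \frac{-1 + 1 \cdot 3}{24 + z} = \frac{-1 + 3}{24 + z} = \frac{2}{24 + z}$)
$4469 + U{\left(-33,-18 \right)} = 4469 + \frac{2}{24 - 33} = 4469 + \frac{2}{-9} = 4469 + 2 \left(- \frac{1}{9}\right) = 4469 - \frac{2}{9} = \frac{40219}{9}$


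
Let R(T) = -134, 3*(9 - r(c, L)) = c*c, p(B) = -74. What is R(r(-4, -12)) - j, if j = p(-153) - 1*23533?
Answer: 23473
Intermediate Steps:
r(c, L) = 9 - c²/3 (r(c, L) = 9 - c*c/3 = 9 - c²/3)
j = -23607 (j = -74 - 1*23533 = -74 - 23533 = -23607)
R(r(-4, -12)) - j = -134 - 1*(-23607) = -134 + 23607 = 23473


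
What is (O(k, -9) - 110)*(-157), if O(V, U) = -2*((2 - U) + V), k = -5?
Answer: 19154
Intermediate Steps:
O(V, U) = -4 - 2*V + 2*U (O(V, U) = -2*(2 + V - U) = -4 - 2*V + 2*U)
(O(k, -9) - 110)*(-157) = ((-4 - 2*(-5) + 2*(-9)) - 110)*(-157) = ((-4 + 10 - 18) - 110)*(-157) = (-12 - 110)*(-157) = -122*(-157) = 19154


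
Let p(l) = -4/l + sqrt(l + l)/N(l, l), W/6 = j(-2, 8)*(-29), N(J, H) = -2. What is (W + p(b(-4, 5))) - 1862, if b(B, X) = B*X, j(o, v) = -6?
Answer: -4089/5 - I*sqrt(10) ≈ -817.8 - 3.1623*I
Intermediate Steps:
W = 1044 (W = 6*(-6*(-29)) = 6*174 = 1044)
p(l) = -4/l - sqrt(2)*sqrt(l)/2 (p(l) = -4/l + sqrt(l + l)/(-2) = -4/l + sqrt(2*l)*(-1/2) = -4/l + (sqrt(2)*sqrt(l))*(-1/2) = -4/l - sqrt(2)*sqrt(l)/2)
(W + p(b(-4, 5))) - 1862 = (1044 + (-8 - sqrt(2)*(-4*5)**(3/2))/(2*((-4*5)))) - 1862 = (1044 + (1/2)*(-8 - sqrt(2)*(-20)**(3/2))/(-20)) - 1862 = (1044 + (1/2)*(-1/20)*(-8 - sqrt(2)*(-40*I*sqrt(5)))) - 1862 = (1044 + (1/2)*(-1/20)*(-8 + 40*I*sqrt(10))) - 1862 = (1044 + (1/5 - I*sqrt(10))) - 1862 = (5221/5 - I*sqrt(10)) - 1862 = -4089/5 - I*sqrt(10)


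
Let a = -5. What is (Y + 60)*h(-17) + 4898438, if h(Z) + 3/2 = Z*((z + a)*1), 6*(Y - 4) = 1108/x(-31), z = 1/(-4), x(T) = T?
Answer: 304018939/62 ≈ 4.9035e+6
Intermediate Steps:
z = -¼ ≈ -0.25000
Y = -182/93 (Y = 4 + (1108/(-31))/6 = 4 + (1108*(-1/31))/6 = 4 + (⅙)*(-1108/31) = 4 - 554/93 = -182/93 ≈ -1.9570)
h(Z) = -3/2 - 21*Z/4 (h(Z) = -3/2 + Z*((-¼ - 5)*1) = -3/2 + Z*(-21/4*1) = -3/2 + Z*(-21/4) = -3/2 - 21*Z/4)
(Y + 60)*h(-17) + 4898438 = (-182/93 + 60)*(-3/2 - 21/4*(-17)) + 4898438 = 5398*(-3/2 + 357/4)/93 + 4898438 = (5398/93)*(351/4) + 4898438 = 315783/62 + 4898438 = 304018939/62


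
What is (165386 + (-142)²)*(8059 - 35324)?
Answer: -5059020750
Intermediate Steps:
(165386 + (-142)²)*(8059 - 35324) = (165386 + 20164)*(-27265) = 185550*(-27265) = -5059020750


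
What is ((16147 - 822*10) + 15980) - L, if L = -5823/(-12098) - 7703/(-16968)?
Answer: 2453704903045/102639432 ≈ 23906.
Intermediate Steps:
L = 95997779/102639432 (L = -5823*(-1/12098) - 7703*(-1/16968) = 5823/12098 + 7703/16968 = 95997779/102639432 ≈ 0.93529)
((16147 - 822*10) + 15980) - L = ((16147 - 822*10) + 15980) - 1*95997779/102639432 = ((16147 - 8220) + 15980) - 95997779/102639432 = (7927 + 15980) - 95997779/102639432 = 23907 - 95997779/102639432 = 2453704903045/102639432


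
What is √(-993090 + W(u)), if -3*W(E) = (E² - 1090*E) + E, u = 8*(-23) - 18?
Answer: 2*I*√2430039/3 ≈ 1039.2*I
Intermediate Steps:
u = -202 (u = -184 - 18 = -202)
W(E) = 363*E - E²/3 (W(E) = -((E² - 1090*E) + E)/3 = -(E² - 1089*E)/3 = 363*E - E²/3)
√(-993090 + W(u)) = √(-993090 + (⅓)*(-202)*(1089 - 1*(-202))) = √(-993090 + (⅓)*(-202)*(1089 + 202)) = √(-993090 + (⅓)*(-202)*1291) = √(-993090 - 260782/3) = √(-3240052/3) = 2*I*√2430039/3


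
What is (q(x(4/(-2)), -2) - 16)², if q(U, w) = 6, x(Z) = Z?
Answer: 100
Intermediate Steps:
(q(x(4/(-2)), -2) - 16)² = (6 - 16)² = (-10)² = 100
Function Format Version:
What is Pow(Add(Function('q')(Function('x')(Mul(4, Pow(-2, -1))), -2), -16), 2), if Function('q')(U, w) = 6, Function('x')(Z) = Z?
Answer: 100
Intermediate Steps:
Pow(Add(Function('q')(Function('x')(Mul(4, Pow(-2, -1))), -2), -16), 2) = Pow(Add(6, -16), 2) = Pow(-10, 2) = 100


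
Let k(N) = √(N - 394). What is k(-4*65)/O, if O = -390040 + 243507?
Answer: -I*√654/146533 ≈ -0.00017452*I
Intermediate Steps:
O = -146533
k(N) = √(-394 + N)
k(-4*65)/O = √(-394 - 4*65)/(-146533) = √(-394 - 260)*(-1/146533) = √(-654)*(-1/146533) = (I*√654)*(-1/146533) = -I*√654/146533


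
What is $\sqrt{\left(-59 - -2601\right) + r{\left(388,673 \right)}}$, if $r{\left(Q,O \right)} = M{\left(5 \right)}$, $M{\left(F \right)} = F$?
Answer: $3 \sqrt{283} \approx 50.468$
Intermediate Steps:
$r{\left(Q,O \right)} = 5$
$\sqrt{\left(-59 - -2601\right) + r{\left(388,673 \right)}} = \sqrt{\left(-59 - -2601\right) + 5} = \sqrt{\left(-59 + 2601\right) + 5} = \sqrt{2542 + 5} = \sqrt{2547} = 3 \sqrt{283}$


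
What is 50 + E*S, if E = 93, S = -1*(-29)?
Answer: 2747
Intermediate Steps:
S = 29
50 + E*S = 50 + 93*29 = 50 + 2697 = 2747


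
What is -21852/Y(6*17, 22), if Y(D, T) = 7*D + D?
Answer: -1821/68 ≈ -26.779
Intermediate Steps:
Y(D, T) = 8*D
-21852/Y(6*17, 22) = -21852/(8*(6*17)) = -21852/(8*102) = -21852/816 = -21852*1/816 = -1821/68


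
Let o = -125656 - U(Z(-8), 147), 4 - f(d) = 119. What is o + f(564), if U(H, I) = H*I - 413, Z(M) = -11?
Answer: -123741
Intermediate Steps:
U(H, I) = -413 + H*I
f(d) = -115 (f(d) = 4 - 1*119 = 4 - 119 = -115)
o = -123626 (o = -125656 - (-413 - 11*147) = -125656 - (-413 - 1617) = -125656 - 1*(-2030) = -125656 + 2030 = -123626)
o + f(564) = -123626 - 115 = -123741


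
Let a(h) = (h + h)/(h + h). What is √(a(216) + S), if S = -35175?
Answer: I*√35174 ≈ 187.55*I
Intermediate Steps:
a(h) = 1 (a(h) = (2*h)/((2*h)) = (2*h)*(1/(2*h)) = 1)
√(a(216) + S) = √(1 - 35175) = √(-35174) = I*√35174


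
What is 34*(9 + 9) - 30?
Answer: 582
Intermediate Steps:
34*(9 + 9) - 30 = 34*18 - 30 = 612 - 30 = 582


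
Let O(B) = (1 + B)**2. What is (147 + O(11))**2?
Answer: 84681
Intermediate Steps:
(147 + O(11))**2 = (147 + (1 + 11)**2)**2 = (147 + 12**2)**2 = (147 + 144)**2 = 291**2 = 84681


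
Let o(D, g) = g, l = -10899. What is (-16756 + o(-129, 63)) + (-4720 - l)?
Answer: -10514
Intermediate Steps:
(-16756 + o(-129, 63)) + (-4720 - l) = (-16756 + 63) + (-4720 - 1*(-10899)) = -16693 + (-4720 + 10899) = -16693 + 6179 = -10514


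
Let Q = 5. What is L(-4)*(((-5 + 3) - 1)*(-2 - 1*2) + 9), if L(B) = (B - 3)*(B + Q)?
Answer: -147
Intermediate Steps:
L(B) = (-3 + B)*(5 + B) (L(B) = (B - 3)*(B + 5) = (-3 + B)*(5 + B))
L(-4)*(((-5 + 3) - 1)*(-2 - 1*2) + 9) = (-15 + (-4)**2 + 2*(-4))*(((-5 + 3) - 1)*(-2 - 1*2) + 9) = (-15 + 16 - 8)*((-2 - 1)*(-2 - 2) + 9) = -7*(-3*(-4) + 9) = -7*(12 + 9) = -7*21 = -147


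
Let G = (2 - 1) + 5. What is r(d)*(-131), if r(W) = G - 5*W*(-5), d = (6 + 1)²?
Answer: -161261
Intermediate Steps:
G = 6 (G = 1 + 5 = 6)
d = 49 (d = 7² = 49)
r(W) = 6 + 25*W (r(W) = 6 - 5*W*(-5) = 6 + 25*W)
r(d)*(-131) = (6 + 25*49)*(-131) = (6 + 1225)*(-131) = 1231*(-131) = -161261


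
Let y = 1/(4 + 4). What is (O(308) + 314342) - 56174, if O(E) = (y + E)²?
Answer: 22598977/64 ≈ 3.5311e+5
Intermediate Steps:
y = ⅛ (y = 1/8 = ⅛ ≈ 0.12500)
O(E) = (⅛ + E)²
(O(308) + 314342) - 56174 = ((1 + 8*308)²/64 + 314342) - 56174 = ((1 + 2464)²/64 + 314342) - 56174 = ((1/64)*2465² + 314342) - 56174 = ((1/64)*6076225 + 314342) - 56174 = (6076225/64 + 314342) - 56174 = 26194113/64 - 56174 = 22598977/64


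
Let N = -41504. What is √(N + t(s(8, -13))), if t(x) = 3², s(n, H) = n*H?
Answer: I*√41495 ≈ 203.7*I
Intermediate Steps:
s(n, H) = H*n
t(x) = 9
√(N + t(s(8, -13))) = √(-41504 + 9) = √(-41495) = I*√41495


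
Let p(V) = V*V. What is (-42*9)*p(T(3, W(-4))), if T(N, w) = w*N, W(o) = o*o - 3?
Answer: -574938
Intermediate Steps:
W(o) = -3 + o² (W(o) = o² - 3 = -3 + o²)
T(N, w) = N*w
p(V) = V²
(-42*9)*p(T(3, W(-4))) = (-42*9)*(3*(-3 + (-4)²))² = -378*9*(-3 + 16)² = -378*(3*13)² = -378*39² = -378*1521 = -574938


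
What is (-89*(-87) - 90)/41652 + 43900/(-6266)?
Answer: -22827809/3346044 ≈ -6.8223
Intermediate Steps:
(-89*(-87) - 90)/41652 + 43900/(-6266) = (7743 - 90)*(1/41652) + 43900*(-1/6266) = 7653*(1/41652) - 21950/3133 = 2551/13884 - 21950/3133 = -22827809/3346044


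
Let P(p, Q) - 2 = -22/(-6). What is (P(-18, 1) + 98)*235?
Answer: 73085/3 ≈ 24362.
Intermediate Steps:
P(p, Q) = 17/3 (P(p, Q) = 2 - 22/(-6) = 2 - 22*(-1/6) = 2 + 11/3 = 17/3)
(P(-18, 1) + 98)*235 = (17/3 + 98)*235 = (311/3)*235 = 73085/3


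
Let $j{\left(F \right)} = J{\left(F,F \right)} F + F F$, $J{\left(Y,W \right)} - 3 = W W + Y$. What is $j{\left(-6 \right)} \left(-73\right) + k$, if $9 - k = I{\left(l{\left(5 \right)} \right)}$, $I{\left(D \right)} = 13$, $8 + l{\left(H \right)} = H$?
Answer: $11822$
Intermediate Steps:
$l{\left(H \right)} = -8 + H$
$J{\left(Y,W \right)} = 3 + Y + W^{2}$ ($J{\left(Y,W \right)} = 3 + \left(W W + Y\right) = 3 + \left(W^{2} + Y\right) = 3 + \left(Y + W^{2}\right) = 3 + Y + W^{2}$)
$k = -4$ ($k = 9 - 13 = -4$)
$j{\left(F \right)} = F^{2} + F \left(3 + F + F^{2}\right)$ ($j{\left(F \right)} = \left(3 + F + F^{2}\right) F + F F = F \left(3 + F + F^{2}\right) + F^{2} = F^{2} + F \left(3 + F + F^{2}\right)$)
$j{\left(-6 \right)} \left(-73\right) + k = - 6 \left(3 + \left(-6\right)^{2} + 2 \left(-6\right)\right) \left(-73\right) - 4 = - 6 \left(3 + 36 - 12\right) \left(-73\right) - 4 = \left(-6\right) 27 \left(-73\right) - 4 = \left(-162\right) \left(-73\right) - 4 = 11826 - 4 = 11822$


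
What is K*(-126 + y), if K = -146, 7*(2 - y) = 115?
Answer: 143518/7 ≈ 20503.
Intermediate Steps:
y = -101/7 (y = 2 - 1/7*115 = 2 - 115/7 = -101/7 ≈ -14.429)
K*(-126 + y) = -146*(-126 - 101/7) = -146*(-983/7) = 143518/7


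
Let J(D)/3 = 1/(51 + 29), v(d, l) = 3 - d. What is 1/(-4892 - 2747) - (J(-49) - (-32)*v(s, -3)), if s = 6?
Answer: 58644523/611120 ≈ 95.962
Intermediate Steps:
J(D) = 3/80 (J(D) = 3/(51 + 29) = 3/80)
1/(-4892 - 2747) - (J(-49) - (-32)*v(s, -3)) = 1/(-4892 - 2747) - (3/80 - (-32)*(3 - 1*6)) = 1/(-7639) - (3/80 - (-32)*(3 - 6)) = -1/7639 - (3/80 - (-32)*(-3)) = -1/7639 - (3/80 - 1*96) = -1/7639 - (3/80 - 96) = -1/7639 - 1*(-7677/80) = -1/7639 + 7677/80 = 58644523/611120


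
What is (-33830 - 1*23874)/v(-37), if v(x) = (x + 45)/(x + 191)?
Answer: -1110802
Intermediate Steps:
v(x) = (45 + x)/(191 + x)
(-33830 - 1*23874)/v(-37) = (-33830 - 1*23874)/(((45 - 37)/(191 - 37))) = (-33830 - 23874)/((8/154)) = -57704/((1/154)*8) = -57704/4/77 = -57704*77/4 = -1110802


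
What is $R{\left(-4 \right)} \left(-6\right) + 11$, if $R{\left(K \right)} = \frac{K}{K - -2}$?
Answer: $-1$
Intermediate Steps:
$R{\left(K \right)} = \frac{K}{2 + K}$ ($R{\left(K \right)} = \frac{K}{K + 2} = \frac{K}{2 + K}$)
$R{\left(-4 \right)} \left(-6\right) + 11 = - \frac{4}{2 - 4} \left(-6\right) + 11 = - \frac{4}{-2} \left(-6\right) + 11 = \left(-4\right) \left(- \frac{1}{2}\right) \left(-6\right) + 11 = 2 \left(-6\right) + 11 = -12 + 11 = -1$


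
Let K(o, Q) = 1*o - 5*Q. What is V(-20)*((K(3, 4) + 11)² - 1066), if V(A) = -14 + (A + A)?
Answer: 55620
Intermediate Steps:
K(o, Q) = o - 5*Q
V(A) = -14 + 2*A
V(-20)*((K(3, 4) + 11)² - 1066) = (-14 + 2*(-20))*(((3 - 5*4) + 11)² - 1066) = (-14 - 40)*(((3 - 20) + 11)² - 1066) = -54*((-17 + 11)² - 1066) = -54*((-6)² - 1066) = -54*(36 - 1066) = -54*(-1030) = 55620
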